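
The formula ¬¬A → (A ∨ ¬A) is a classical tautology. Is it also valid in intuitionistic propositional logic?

No

This is a variant of double-negation elimination (deriving excluded middle from double negation), which is not intuitionistically valid.
A Kripke countermodel: worlds w0, w1; order generated by w0 ≤ w1; atoms true at each world — w0:{}; w1:{A}.
w0 ⊮ ¬¬A → (A ∨ ¬A): already at w0 itself, w0 ⊩ ¬¬A but w0 ⊮ A ∨ ¬A.
w0 ⊮ A ∨ ¬A: neither disjunct is forced at w0.
w0 lacks atom A, so w0 ⊮ A.
So the root w0 does not force the formula.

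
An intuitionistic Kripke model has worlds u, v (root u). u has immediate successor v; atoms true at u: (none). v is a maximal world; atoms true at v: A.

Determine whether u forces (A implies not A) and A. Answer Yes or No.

No

u does not force (A implies not A) and A since u fails A implies not A.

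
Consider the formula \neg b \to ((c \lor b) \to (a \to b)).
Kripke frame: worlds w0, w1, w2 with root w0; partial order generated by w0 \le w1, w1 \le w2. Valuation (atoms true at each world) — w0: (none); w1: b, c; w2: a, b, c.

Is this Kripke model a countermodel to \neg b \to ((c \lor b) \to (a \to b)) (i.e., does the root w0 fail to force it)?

w0 \Vdash \neg b \to ((c \lor b) \to (a \to b)) vacuously: no world accessible from w0 forces the antecedent \neg b.
So the root w0 forces \neg b \to ((c \lor b) \to (a \to b)); the model is not a countermodel.

No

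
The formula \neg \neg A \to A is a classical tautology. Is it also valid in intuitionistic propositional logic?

This is double-negation elimination, which is not intuitionistically valid.
A Kripke countermodel: worlds 0, 1; order generated by 0 \le 1; atoms true at each world — 0:{}; 1:{A}.
0 \nVdash \neg \neg A \to A: already at 0 itself, 0 \Vdash \neg \neg A but 0 \nVdash A.
0 lacks atom A, so 0 \nVdash A.
So the root 0 does not force the formula.

No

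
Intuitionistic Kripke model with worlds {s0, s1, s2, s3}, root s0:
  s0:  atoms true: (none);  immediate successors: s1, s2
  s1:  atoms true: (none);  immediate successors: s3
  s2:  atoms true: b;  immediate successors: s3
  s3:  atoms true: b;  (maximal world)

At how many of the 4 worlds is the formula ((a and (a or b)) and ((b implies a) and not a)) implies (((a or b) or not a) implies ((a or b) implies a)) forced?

s0: forces it.
s1: forces it.
s2: forces it.
s3: forces it.
Worlds forcing the formula: {s0, s1, s2, s3}.

4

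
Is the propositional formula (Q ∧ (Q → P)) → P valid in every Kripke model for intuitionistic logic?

Yes

This is modus ponens in implicational form, which is intuitionistically derivable.
If a world forces Q and Q → P, then applying the implication at that world (which is accessible from itself) gives P.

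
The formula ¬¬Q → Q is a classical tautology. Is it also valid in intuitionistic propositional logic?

No

This is double-negation elimination, which is not intuitionistically valid.
A Kripke countermodel: worlds u, v; order generated by u ≤ v; atoms true at each world — u:{}; v:{Q}.
u ⊮ ¬¬Q → Q: already at u itself, u ⊩ ¬¬Q but u ⊮ Q.
u lacks atom Q, so u ⊮ Q.
So the root u does not force the formula.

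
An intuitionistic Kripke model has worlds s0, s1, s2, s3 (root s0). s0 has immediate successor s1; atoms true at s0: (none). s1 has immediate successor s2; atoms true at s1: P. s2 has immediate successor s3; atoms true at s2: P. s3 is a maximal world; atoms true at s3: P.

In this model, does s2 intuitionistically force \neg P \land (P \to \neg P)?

No

s2 \nVdash \neg P \land (P \to \neg P) since s2 fails \neg P.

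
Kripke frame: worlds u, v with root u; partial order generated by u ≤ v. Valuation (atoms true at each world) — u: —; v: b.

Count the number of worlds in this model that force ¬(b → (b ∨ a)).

u: does not force it — u ⊮ ¬(b → (b ∨ a)) since u is accessible from u and u ⊩ b → (b ∨ a).
v: does not force it — v ⊮ ¬(b → (b ∨ a)) since v is accessible from v and v ⊩ b → (b ∨ a).
Worlds forcing the formula: { }.

0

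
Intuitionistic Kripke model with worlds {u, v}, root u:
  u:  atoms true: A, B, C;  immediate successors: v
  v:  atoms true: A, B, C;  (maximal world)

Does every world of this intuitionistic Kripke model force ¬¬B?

u ⊩ ¬¬B: no world accessible from u forces ¬B.
Since the root u forces ¬¬B and forcing is persistent (monotone upward), every world forces it.

Yes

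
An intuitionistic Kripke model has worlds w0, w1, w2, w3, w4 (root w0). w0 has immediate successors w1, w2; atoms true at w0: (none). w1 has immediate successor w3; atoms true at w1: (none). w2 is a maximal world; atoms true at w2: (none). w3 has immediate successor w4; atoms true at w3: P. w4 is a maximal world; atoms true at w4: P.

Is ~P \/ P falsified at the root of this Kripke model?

w0 ||-/- ~P \/ P: neither disjunct is forced at w0.
w0 ||-/- ~P since w3 is accessible from w0 and w3 ||- P.
So the root w0 does not force ~P \/ P; the model is a countermodel.

Yes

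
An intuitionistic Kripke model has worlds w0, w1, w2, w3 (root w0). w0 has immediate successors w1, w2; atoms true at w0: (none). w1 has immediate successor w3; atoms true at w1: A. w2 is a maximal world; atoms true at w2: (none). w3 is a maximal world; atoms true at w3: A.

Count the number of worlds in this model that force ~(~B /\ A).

1

w0: does not force it — w0 ||-/- ~(~B /\ A) since w1 is accessible from w0 and w1 ||- ~B /\ A.
w1: does not force it — w1 ||-/- ~(~B /\ A) since w1 is accessible from w1 and w1 ||- ~B /\ A.
w2: forces it.
w3: does not force it.
Worlds forcing the formula: {w2}.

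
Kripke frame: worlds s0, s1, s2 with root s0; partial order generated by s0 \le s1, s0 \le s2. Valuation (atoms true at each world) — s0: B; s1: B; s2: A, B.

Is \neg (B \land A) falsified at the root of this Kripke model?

Yes

s0 \nVdash \neg (B \land A) since s2 is accessible from s0 and s2 \Vdash B \land A.
s2 \Vdash B \land A since s2 forces both conjuncts.
So the root s0 does not force \neg (B \land A); the model is a countermodel.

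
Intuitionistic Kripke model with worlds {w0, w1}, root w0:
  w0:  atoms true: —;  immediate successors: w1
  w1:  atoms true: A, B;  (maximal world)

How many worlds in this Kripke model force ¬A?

w0: does not force it — w0 ⊮ ¬A since w1 is accessible from w0 and w1 ⊩ A.
w1: does not force it — w1 ⊮ ¬A since w1 is accessible from w1 and w1 ⊩ A.
Worlds forcing the formula: { }.

0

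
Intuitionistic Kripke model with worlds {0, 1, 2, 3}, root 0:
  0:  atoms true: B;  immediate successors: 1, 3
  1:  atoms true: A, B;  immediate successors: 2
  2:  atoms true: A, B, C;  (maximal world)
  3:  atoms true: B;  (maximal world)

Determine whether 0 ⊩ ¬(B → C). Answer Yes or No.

No

0 ⊮ ¬(B → C) since 2 is accessible from 0 and 2 ⊩ B → C.
2 ⊩ B → C: every world accessible from 2 that forces B (namely 2) also forces C.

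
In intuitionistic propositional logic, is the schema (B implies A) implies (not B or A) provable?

This is the material-implication-as-disjunction principle, which is not intuitionistically valid.
A Kripke countermodel: worlds a, b; order generated by a <= b; atoms true at each world — a:{}; b:{A,B}.
a does not force (B implies A) implies (not B or A): already at a itself, a forces B implies A but a does not force not B or A.
a does not force not B or A: neither disjunct is forced at a.
a does not force not B since b is accessible from a and b forces B.
So the root a does not force the formula.

No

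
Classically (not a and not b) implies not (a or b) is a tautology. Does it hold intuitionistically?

Yes

This is a constructively valid De Morgan direction (conjunction of negations to negated disjunction), which is intuitionistically derivable.
If both not a and not b hold at a world, no accessible world forces a or forces b, so none forces a or b.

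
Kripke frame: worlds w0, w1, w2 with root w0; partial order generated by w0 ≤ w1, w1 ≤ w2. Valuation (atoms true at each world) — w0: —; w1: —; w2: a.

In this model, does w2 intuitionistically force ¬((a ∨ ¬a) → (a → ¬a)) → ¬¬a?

w2 ⊩ ¬((a ∨ ¬a) → (a → ¬a)) → ¬¬a: every world accessible from w2 that forces ¬((a ∨ ¬a) → (a → ¬a)) (namely w2) also forces ¬¬a.

Yes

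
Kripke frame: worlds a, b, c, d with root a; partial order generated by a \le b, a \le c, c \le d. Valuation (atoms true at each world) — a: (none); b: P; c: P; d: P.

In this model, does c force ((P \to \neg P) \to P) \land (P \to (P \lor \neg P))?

Yes

c \Vdash ((P \to \neg P) \to P) \land (P \to (P \lor \neg P)) since c forces both conjuncts.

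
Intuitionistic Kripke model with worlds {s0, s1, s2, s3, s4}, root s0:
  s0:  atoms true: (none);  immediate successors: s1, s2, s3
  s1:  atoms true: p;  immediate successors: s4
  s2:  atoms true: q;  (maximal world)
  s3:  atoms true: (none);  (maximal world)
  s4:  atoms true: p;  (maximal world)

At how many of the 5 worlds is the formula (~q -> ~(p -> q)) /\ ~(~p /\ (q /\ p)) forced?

3

s0: does not force it — s0 ||-/- (~q -> ~(p -> q)) /\ ~(~p /\ (q /\ p)) since s0 fails ~q -> ~(p -> q).
s1: forces it.
s2: forces it.
s3: does not force it.
s4: forces it.
Worlds forcing the formula: {s1, s2, s4}.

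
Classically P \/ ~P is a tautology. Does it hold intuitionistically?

This is the law of excluded middle, which is not intuitionistically valid.
A Kripke countermodel: worlds a, b; order generated by a <= b; atoms true at each world — a:{}; b:{P}.
a ||-/- P \/ ~P: neither disjunct is forced at a.
a lacks atom P, so a ||-/- P.
So the root a does not force the formula.

No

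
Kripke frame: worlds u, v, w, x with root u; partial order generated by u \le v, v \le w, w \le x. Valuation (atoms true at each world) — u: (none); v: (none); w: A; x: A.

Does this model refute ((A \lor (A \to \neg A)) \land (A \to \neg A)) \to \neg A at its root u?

No

u \Vdash ((A \lor (A \to \neg A)) \land (A \to \neg A)) \to \neg A vacuously: no world accessible from u forces the antecedent (A \lor (A \to \neg A)) \land (A \to \neg A).
So the root u forces ((A \lor (A \to \neg A)) \land (A \to \neg A)) \to \neg A; the model is not a countermodel.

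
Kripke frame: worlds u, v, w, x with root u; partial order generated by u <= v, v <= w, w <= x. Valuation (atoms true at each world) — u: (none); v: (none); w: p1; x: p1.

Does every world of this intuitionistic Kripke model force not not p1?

u forces not not p1: no world accessible from u forces not p1.
Since the root u forces not not p1 and forcing is persistent (monotone upward), every world forces it.

Yes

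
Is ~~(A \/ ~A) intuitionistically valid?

Yes

This is the double negation of excluded middle, which is intuitionistically derivable.
Assuming ~(A \/ ~A): from A we'd get A \/ ~A, so ~A; but then A \/ ~A again — contradiction. Hence ~~(A \/ ~A).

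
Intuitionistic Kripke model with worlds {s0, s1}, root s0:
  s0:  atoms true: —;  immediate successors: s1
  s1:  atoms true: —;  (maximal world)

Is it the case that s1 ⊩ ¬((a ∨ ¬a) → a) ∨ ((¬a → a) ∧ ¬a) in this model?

Yes

s1 ⊩ ¬((a ∨ ¬a) → a) ∨ ((¬a → a) ∧ ¬a) via the disjunct ¬((a ∨ ¬a) → a).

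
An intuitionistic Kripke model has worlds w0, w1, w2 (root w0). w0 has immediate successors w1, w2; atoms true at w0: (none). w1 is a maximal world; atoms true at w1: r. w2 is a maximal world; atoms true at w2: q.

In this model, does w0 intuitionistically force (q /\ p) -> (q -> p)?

w0 ||- (q /\ p) -> (q -> p) vacuously: no world accessible from w0 forces the antecedent q /\ p.

Yes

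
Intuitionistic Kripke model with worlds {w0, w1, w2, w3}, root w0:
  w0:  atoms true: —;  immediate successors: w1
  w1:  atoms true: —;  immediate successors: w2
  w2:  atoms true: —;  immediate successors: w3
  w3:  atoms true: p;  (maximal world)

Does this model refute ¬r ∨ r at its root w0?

No

w0 ⊩ ¬r ∨ r via the disjunct ¬r.
So the root w0 forces ¬r ∨ r; the model is not a countermodel.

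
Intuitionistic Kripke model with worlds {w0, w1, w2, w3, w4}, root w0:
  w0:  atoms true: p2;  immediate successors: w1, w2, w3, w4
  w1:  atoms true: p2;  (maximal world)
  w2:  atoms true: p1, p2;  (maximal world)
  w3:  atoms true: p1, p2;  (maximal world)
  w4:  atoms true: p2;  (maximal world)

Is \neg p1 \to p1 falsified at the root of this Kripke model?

w0 \nVdash \neg p1 \to p1: at the accessible world w1, w1 \Vdash \neg p1 but w1 \nVdash p1.
w1 lacks atom p1, so w1 \nVdash p1.
So the root w0 does not force \neg p1 \to p1; the model is a countermodel.

Yes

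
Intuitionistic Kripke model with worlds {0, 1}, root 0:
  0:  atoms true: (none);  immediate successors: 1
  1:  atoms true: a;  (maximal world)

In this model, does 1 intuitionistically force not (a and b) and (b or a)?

Yes

1 forces not (a and b) and (b or a) since 1 forces both conjuncts.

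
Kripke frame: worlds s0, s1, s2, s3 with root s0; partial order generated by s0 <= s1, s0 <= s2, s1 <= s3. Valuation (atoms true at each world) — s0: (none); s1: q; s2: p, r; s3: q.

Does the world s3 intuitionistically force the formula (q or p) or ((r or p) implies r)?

s3 forces (q or p) or ((r or p) implies r) via the disjunct q or p.

Yes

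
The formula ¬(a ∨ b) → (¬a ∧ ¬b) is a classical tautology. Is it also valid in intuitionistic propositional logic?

This is a constructively valid De Morgan direction (negated disjunction to conjunction of negations), which is intuitionistically derivable.
From ¬(a ∨ b): if a held then a ∨ b would, contradiction — so ¬a; similarly ¬b.

Yes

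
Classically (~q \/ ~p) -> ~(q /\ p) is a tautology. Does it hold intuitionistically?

Yes

This is a constructively valid De Morgan direction (disjunction of negations to negated conjunction), which is intuitionistically derivable.
If ~q holds at a world then no accessible world forces q, hence none forces q /\ p; likewise for ~p.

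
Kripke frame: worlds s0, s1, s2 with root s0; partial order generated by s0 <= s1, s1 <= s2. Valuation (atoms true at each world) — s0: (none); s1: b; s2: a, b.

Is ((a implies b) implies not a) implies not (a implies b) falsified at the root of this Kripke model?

s0 forces ((a implies b) implies not a) implies not (a implies b) vacuously: no world accessible from s0 forces the antecedent (a implies b) implies not a.
So the root s0 forces ((a implies b) implies not a) implies not (a implies b); the model is not a countermodel.

No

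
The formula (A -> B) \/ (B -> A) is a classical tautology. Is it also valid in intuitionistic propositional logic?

This is the Gödel–Dummett linearity axiom, which is not intuitionistically valid.
A Kripke countermodel: worlds s0, s1, s2; order generated by s0 <= s1, s0 <= s2; atoms true at each world — s0:{}; s1:{A}; s2:{B}.
s0 ||-/- (A -> B) \/ (B -> A): neither disjunct is forced at s0.
s0 ||-/- A -> B: at the accessible world s1, s1 ||- A but s1 ||-/- B.
s1 lacks atom B, so s1 ||-/- B.
So the root s0 does not force the formula.

No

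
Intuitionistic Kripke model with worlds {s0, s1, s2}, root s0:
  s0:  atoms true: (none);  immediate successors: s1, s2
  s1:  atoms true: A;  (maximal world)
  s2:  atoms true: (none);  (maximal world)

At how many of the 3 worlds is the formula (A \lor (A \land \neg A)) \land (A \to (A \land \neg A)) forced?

s0: does not force it — s0 \nVdash (A \lor (A \land \neg A)) \land (A \to (A \land \neg A)) since s0 fails A \lor (A \land \neg A).
s1: does not force it.
s2: does not force it.
Worlds forcing the formula: { }.

0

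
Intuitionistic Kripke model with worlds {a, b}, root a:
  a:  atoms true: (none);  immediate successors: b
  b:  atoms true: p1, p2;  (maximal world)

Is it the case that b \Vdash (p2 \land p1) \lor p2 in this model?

Yes

b \Vdash (p2 \land p1) \lor p2 via the disjunct p2 \land p1.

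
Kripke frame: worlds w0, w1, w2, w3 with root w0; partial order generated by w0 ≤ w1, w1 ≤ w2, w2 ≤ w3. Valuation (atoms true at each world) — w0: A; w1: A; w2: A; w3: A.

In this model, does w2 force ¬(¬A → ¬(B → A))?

w2 ⊮ ¬(¬A → ¬(B → A)) since w2 is accessible from w2 and w2 ⊩ ¬A → ¬(B → A).
w2 ⊩ ¬A → ¬(B → A) vacuously: no world accessible from w2 forces the antecedent ¬A.

No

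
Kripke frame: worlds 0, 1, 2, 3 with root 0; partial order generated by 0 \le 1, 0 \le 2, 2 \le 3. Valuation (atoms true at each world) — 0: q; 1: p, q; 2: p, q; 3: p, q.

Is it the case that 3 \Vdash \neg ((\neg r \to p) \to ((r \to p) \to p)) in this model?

3 \nVdash \neg ((\neg r \to p) \to ((r \to p) \to p)) since 3 is accessible from 3 and 3 \Vdash (\neg r \to p) \to ((r \to p) \to p).
3 \Vdash (\neg r \to p) \to ((r \to p) \to p): every world accessible from 3 that forces \neg r \to p (namely 3) also forces (r \to p) \to p.

No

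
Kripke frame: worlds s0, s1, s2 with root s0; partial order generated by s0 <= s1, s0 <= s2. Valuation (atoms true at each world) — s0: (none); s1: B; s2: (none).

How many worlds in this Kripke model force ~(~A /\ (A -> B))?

s0: does not force it — s0 ||-/- ~(~A /\ (A -> B)) since s0 is accessible from s0 and s0 ||- ~A /\ (A -> B).
s1: does not force it.
s2: does not force it.
Worlds forcing the formula: { }.

0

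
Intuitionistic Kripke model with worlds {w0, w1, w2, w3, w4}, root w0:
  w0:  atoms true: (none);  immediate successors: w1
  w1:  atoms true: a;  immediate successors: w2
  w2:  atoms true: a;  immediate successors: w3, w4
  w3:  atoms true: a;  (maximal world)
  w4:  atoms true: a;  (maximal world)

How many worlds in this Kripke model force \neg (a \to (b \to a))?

w0: does not force it — w0 \nVdash \neg (a \to (b \to a)) since w0 is accessible from w0 and w0 \Vdash a \to (b \to a).
w1: does not force it — w1 \nVdash \neg (a \to (b \to a)) since w1 is accessible from w1 and w1 \Vdash a \to (b \to a).
w2: does not force it.
w3: does not force it.
w4: does not force it.
Worlds forcing the formula: { }.

0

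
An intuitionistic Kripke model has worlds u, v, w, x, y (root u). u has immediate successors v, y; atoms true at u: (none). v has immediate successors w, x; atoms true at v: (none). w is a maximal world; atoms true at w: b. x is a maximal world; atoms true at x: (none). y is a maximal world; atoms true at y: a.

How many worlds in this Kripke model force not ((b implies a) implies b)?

2

u: does not force it — u does not force not ((b implies a) implies b) since w is accessible from u and w forces (b implies a) implies b.
v: does not force it.
w: does not force it.
x: forces it.
y: forces it.
Worlds forcing the formula: {x, y}.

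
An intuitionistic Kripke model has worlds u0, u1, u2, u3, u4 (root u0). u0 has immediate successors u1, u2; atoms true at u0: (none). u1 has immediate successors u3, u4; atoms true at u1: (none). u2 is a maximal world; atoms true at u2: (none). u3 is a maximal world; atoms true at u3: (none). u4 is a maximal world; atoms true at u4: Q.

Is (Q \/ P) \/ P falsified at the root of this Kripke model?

u0 ||-/- (Q \/ P) \/ P: neither disjunct is forced at u0.
u0 ||-/- Q \/ P: neither disjunct is forced at u0.
u0 lacks atom Q, so u0 ||-/- Q.
So the root u0 does not force (Q \/ P) \/ P; the model is a countermodel.

Yes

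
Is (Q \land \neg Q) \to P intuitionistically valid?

This is an instance of ex falso quodlibet, which is intuitionistically derivable.
No world can force both Q and \neg Q, so the antecedent Q \land \neg Q is never forced and the implication holds vacuously at every world.

Yes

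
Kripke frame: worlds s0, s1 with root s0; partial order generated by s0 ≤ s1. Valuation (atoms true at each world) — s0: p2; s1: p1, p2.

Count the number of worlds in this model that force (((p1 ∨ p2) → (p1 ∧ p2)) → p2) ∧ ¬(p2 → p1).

0

s0: does not force it — s0 ⊮ (((p1 ∨ p2) → (p1 ∧ p2)) → p2) ∧ ¬(p2 → p1) since s0 fails ¬(p2 → p1).
s1: does not force it — s1 ⊮ (((p1 ∨ p2) → (p1 ∧ p2)) → p2) ∧ ¬(p2 → p1) since s1 fails ¬(p2 → p1).
Worlds forcing the formula: { }.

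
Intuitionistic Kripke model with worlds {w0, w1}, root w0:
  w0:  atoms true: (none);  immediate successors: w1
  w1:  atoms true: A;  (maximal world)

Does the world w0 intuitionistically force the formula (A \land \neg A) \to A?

w0 \Vdash (A \land \neg A) \to A vacuously: no world accessible from w0 forces the antecedent A \land \neg A.

Yes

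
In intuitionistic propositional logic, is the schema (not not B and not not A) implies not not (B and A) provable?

This is the distribution of double negation over conjunction, which is intuitionistically derivable.
Assume not not B, not not A, and not (B and A). From B we'd get not A (since B and A is refuted), contradicting not not A; so not B, contradicting not not B.

Yes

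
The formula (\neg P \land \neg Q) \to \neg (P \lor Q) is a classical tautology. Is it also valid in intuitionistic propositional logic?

Yes

This is a constructively valid De Morgan direction (conjunction of negations to negated disjunction), which is intuitionistically derivable.
If both \neg P and \neg Q hold at a world, no accessible world forces P or forces Q, so none forces P \lor Q.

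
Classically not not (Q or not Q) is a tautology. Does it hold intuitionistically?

This is the double negation of excluded middle, which is intuitionistically derivable.
Assuming not (Q or not Q): from Q we'd get Q or not Q, so not Q; but then Q or not Q again — contradiction. Hence not not (Q or not Q).

Yes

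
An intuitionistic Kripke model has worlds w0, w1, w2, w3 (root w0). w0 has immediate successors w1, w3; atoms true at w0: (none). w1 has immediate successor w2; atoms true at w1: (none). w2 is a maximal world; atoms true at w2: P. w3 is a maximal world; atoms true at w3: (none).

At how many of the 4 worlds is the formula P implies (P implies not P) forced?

w0: does not force it — w0 does not force P implies (P implies not P): at the accessible world w2, w2 forces P but w2 does not force P implies not P.
w1: does not force it — w1 does not force P implies (P implies not P): at the accessible world w2, w2 forces P but w2 does not force P implies not P.
w2: does not force it — w2 does not force P implies (P implies not P): already at w2 itself, w2 forces P but w2 does not force P implies not P.
w3: forces it.
Worlds forcing the formula: {w3}.

1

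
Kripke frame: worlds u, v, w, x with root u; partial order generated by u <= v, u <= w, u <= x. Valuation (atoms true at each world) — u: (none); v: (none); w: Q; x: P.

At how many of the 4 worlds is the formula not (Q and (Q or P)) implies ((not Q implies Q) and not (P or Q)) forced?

1

u: does not force it — u does not force not (Q and (Q or P)) implies ((not Q implies Q) and not (P or Q)): at the accessible world v, v forces not (Q and (Q or P)) but v does not force (not Q implies Q) and not (P or Q).
v: does not force it.
w: forces it.
x: does not force it.
Worlds forcing the formula: {w}.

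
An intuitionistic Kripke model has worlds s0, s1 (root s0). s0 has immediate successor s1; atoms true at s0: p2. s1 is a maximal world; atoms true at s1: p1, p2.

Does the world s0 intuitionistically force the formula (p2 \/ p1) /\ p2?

Yes

s0 ||- (p2 \/ p1) /\ p2 since s0 forces both conjuncts.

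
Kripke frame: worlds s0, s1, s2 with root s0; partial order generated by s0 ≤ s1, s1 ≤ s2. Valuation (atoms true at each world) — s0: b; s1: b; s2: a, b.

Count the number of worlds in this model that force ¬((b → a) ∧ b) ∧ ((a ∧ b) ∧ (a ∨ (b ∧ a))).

0

s0: does not force it — s0 ⊮ ¬((b → a) ∧ b) ∧ ((a ∧ b) ∧ (a ∨ (b ∧ a))) since s0 fails ¬((b → a) ∧ b).
s1: does not force it.
s2: does not force it.
Worlds forcing the formula: { }.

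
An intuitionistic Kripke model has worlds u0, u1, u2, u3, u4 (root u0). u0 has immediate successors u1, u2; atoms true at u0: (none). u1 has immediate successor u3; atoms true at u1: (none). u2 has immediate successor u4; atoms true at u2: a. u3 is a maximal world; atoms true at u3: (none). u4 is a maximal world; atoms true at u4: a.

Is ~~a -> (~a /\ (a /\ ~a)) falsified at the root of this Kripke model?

u0 ||-/- ~~a -> (~a /\ (a /\ ~a)): at the accessible world u2, u2 ||- ~~a but u2 ||-/- ~a /\ (a /\ ~a).
u2 ||-/- ~a /\ (a /\ ~a) since u2 fails ~a.
So the root u0 does not force ~~a -> (~a /\ (a /\ ~a)); the model is a countermodel.

Yes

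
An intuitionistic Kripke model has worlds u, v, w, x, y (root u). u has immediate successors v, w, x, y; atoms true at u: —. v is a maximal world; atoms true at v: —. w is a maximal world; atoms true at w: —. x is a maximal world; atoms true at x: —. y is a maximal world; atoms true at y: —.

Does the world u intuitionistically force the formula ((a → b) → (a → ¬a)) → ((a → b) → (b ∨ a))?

No

u ⊮ ((a → b) → (a → ¬a)) → ((a → b) → (b ∨ a)): already at u itself, u ⊩ (a → b) → (a → ¬a) but u ⊮ (a → b) → (b ∨ a).
u ⊮ (a → b) → (b ∨ a): already at u itself, u ⊩ a → b but u ⊮ b ∨ a.
u ⊮ b ∨ a: neither disjunct is forced at u.
u lacks atom b, so u ⊮ b.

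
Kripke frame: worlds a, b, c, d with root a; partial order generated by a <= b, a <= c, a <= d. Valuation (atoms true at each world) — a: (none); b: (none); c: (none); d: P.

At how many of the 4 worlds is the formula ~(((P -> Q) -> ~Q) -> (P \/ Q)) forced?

2

a: does not force it — a ||-/- ~(((P -> Q) -> ~Q) -> (P \/ Q)) since d is accessible from a and d ||- ((P -> Q) -> ~Q) -> (P \/ Q).
b: forces it.
c: forces it.
d: does not force it — d ||-/- ~(((P -> Q) -> ~Q) -> (P \/ Q)) since d is accessible from d and d ||- ((P -> Q) -> ~Q) -> (P \/ Q).
Worlds forcing the formula: {b, c}.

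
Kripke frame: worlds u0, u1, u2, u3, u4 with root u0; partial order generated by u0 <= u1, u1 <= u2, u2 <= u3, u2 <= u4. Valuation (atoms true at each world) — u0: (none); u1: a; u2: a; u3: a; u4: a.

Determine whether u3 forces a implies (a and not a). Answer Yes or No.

No

u3 does not force a implies (a and not a): already at u3 itself, u3 forces a but u3 does not force a and not a.
u3 does not force a and not a since u3 fails not a.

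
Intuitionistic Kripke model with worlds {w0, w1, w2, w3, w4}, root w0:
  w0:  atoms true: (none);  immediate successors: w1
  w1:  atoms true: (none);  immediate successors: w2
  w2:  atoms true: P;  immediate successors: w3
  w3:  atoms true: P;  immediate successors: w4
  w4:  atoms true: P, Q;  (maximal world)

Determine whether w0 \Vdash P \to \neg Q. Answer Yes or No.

w0 \nVdash P \to \neg Q: at the accessible world w2, w2 \Vdash P but w2 \nVdash \neg Q.
w2 \nVdash \neg Q since w4 is accessible from w2 and w4 \Vdash Q.

No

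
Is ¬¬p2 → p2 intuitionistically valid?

No

This is double-negation elimination, which is not intuitionistically valid.
A Kripke countermodel: worlds s0, s1; order generated by s0 ≤ s1; atoms true at each world — s0:{}; s1:{p2}.
s0 ⊮ ¬¬p2 → p2: already at s0 itself, s0 ⊩ ¬¬p2 but s0 ⊮ p2.
s0 lacks atom p2, so s0 ⊮ p2.
So the root s0 does not force the formula.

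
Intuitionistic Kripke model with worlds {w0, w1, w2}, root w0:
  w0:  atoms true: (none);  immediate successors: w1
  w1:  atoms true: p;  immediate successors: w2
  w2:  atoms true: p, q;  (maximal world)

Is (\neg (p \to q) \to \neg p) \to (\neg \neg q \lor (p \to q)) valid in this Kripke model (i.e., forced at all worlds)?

Yes

w0 \Vdash (\neg (p \to q) \to \neg p) \to (\neg \neg q \lor (p \to q)): every world accessible from w0 that forces \neg (p \to q) \to \neg p (namely w0, w1, w2) also forces \neg \neg q \lor (p \to q).
Since the root w0 forces (\neg (p \to q) \to \neg p) \to (\neg \neg q \lor (p \to q)) and forcing is persistent (monotone upward), every world forces it.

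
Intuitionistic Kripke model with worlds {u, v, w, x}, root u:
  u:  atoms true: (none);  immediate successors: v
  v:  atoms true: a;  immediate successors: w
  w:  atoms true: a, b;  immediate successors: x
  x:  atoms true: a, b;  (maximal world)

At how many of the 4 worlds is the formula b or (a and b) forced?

2

u: does not force it — u does not force b or (a and b): neither disjunct is forced at u.
v: does not force it — v does not force b or (a and b): neither disjunct is forced at v.
w: forces it.
x: forces it.
Worlds forcing the formula: {w, x}.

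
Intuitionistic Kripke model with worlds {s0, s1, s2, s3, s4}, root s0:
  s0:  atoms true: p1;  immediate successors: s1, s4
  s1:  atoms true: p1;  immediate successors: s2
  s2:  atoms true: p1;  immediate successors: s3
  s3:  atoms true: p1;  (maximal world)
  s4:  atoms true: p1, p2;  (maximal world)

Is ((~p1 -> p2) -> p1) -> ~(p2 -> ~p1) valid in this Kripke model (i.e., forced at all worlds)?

No

Not every world: s0 ||-/- ((~p1 -> p2) -> p1) -> ~(p2 -> ~p1).
s0 ||-/- ((~p1 -> p2) -> p1) -> ~(p2 -> ~p1): already at s0 itself, s0 ||- (~p1 -> p2) -> p1 but s0 ||-/- ~(p2 -> ~p1).
s0 ||-/- ~(p2 -> ~p1) since s1 is accessible from s0 and s1 ||- p2 -> ~p1.
s1 ||- p2 -> ~p1 vacuously: no world accessible from s1 forces the antecedent p2.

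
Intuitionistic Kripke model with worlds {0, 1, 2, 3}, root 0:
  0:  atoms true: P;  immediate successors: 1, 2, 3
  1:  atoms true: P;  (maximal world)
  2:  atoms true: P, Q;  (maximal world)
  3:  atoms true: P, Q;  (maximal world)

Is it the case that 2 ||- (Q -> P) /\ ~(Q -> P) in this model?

2 ||-/- (Q -> P) /\ ~(Q -> P) since 2 fails ~(Q -> P).

No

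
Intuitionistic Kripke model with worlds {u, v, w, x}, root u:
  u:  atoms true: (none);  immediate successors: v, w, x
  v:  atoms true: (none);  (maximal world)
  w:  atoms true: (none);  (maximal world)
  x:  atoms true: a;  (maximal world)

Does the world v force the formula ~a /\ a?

No

v ||-/- ~a /\ a since v fails a.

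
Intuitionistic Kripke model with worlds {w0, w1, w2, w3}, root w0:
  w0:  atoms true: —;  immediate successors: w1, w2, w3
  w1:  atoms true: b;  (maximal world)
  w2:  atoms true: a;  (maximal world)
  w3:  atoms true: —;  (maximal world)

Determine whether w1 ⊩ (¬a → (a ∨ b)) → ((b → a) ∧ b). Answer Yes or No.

w1 ⊮ (¬a → (a ∨ b)) → ((b → a) ∧ b): already at w1 itself, w1 ⊩ ¬a → (a ∨ b) but w1 ⊮ (b → a) ∧ b.
w1 ⊮ (b → a) ∧ b since w1 fails b → a.

No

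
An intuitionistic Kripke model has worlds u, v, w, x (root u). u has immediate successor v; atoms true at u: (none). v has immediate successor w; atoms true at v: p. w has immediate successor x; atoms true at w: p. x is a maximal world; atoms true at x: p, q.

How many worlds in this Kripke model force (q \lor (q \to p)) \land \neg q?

0

u: does not force it — u \nVdash (q \lor (q \to p)) \land \neg q since u fails \neg q.
v: does not force it.
w: does not force it.
x: does not force it.
Worlds forcing the formula: { }.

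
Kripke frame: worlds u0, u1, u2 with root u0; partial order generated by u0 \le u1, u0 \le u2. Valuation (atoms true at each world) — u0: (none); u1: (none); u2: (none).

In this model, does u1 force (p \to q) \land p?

u1 \nVdash (p \to q) \land p since u1 fails p.

No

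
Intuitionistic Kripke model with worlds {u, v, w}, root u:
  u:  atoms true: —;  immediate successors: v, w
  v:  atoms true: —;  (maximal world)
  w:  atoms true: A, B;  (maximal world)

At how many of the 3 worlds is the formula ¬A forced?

u: does not force it — u ⊮ ¬A since w is accessible from u and w ⊩ A.
v: forces it.
w: does not force it — w ⊮ ¬A since w is accessible from w and w ⊩ A.
Worlds forcing the formula: {v}.

1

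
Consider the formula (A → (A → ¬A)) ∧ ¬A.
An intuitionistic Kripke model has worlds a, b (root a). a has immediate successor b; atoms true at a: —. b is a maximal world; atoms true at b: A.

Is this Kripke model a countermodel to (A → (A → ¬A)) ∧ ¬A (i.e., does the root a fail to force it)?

a ⊮ (A → (A → ¬A)) ∧ ¬A since a fails A → (A → ¬A).
So the root a does not force (A → (A → ¬A)) ∧ ¬A; the model is a countermodel.

Yes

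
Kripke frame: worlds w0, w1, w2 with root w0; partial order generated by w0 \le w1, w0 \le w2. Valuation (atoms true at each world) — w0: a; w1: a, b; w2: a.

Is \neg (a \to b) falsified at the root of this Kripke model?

Yes

w0 \nVdash \neg (a \to b) since w1 is accessible from w0 and w1 \Vdash a \to b.
w1 \Vdash a \to b: every world accessible from w1 that forces a (namely w1) also forces b.
So the root w0 does not force \neg (a \to b); the model is a countermodel.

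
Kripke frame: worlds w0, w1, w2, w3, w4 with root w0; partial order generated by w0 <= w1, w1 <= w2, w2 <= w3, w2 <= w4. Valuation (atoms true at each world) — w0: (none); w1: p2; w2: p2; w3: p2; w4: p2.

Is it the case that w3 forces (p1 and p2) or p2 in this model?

Yes

w3 forces (p1 and p2) or p2 via the disjunct p2.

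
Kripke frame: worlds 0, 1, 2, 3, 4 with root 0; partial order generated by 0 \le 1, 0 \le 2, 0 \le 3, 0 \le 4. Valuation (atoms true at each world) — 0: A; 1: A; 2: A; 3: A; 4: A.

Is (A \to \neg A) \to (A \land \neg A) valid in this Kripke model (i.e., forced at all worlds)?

Yes

0 \Vdash (A \to \neg A) \to (A \land \neg A) vacuously: no world accessible from 0 forces the antecedent A \to \neg A.
Since the root 0 forces (A \to \neg A) \to (A \land \neg A) and forcing is persistent (monotone upward), every world forces it.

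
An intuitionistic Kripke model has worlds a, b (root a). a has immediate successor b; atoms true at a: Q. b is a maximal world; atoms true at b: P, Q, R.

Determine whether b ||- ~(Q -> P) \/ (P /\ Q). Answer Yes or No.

Yes

b ||- ~(Q -> P) \/ (P /\ Q) via the disjunct P /\ Q.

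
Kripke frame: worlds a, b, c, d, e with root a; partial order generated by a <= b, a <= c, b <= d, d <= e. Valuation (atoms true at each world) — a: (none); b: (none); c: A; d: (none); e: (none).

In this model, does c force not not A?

c forces not not A: no world accessible from c forces not A.

Yes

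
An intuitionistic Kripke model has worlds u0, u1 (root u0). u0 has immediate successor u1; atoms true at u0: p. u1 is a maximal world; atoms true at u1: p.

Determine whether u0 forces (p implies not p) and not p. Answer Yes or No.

u0 does not force (p implies not p) and not p since u0 fails p implies not p.

No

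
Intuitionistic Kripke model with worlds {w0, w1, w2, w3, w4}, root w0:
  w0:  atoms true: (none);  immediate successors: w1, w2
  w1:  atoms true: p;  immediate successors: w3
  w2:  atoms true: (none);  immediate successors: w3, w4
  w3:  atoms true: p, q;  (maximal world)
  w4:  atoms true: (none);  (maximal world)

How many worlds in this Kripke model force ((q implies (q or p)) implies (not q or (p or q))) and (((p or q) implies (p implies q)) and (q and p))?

1

w0: does not force it — w0 does not force ((q implies (q or p)) implies (not q or (p or q))) and (((p or q) implies (p implies q)) and (q and p)) since w0 fails (q implies (q or p)) implies (not q or (p or q)).
w1: does not force it.
w2: does not force it.
w3: forces it.
w4: does not force it.
Worlds forcing the formula: {w3}.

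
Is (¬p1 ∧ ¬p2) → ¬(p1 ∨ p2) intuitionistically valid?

Yes

This is a constructively valid De Morgan direction (conjunction of negations to negated disjunction), which is intuitionistically derivable.
If both ¬p1 and ¬p2 hold at a world, no accessible world forces p1 or forces p2, so none forces p1 ∨ p2.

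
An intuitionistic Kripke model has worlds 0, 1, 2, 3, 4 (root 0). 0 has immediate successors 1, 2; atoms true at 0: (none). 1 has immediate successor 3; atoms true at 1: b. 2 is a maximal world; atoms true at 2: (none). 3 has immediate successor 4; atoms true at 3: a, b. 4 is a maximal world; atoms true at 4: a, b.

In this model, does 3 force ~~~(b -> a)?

3 ||-/- ~~~(b -> a) since 3 is accessible from 3 and 3 ||- ~~(b -> a).
3 ||- ~~(b -> a): no world accessible from 3 forces ~(b -> a).

No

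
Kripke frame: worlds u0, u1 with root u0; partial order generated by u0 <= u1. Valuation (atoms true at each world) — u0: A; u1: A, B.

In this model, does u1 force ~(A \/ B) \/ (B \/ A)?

u1 ||- ~(A \/ B) \/ (B \/ A) via the disjunct B \/ A.

Yes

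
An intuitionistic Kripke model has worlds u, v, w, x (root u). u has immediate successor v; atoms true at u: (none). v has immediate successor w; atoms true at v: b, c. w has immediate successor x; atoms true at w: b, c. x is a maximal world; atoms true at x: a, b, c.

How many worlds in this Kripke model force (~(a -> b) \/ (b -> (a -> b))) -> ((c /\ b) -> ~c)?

0

u: does not force it — u ||-/- (~(a -> b) \/ (b -> (a -> b))) -> ((c /\ b) -> ~c): already at u itself, u ||- ~(a -> b) \/ (b -> (a -> b)) but u ||-/- (c /\ b) -> ~c.
v: does not force it — v ||-/- (~(a -> b) \/ (b -> (a -> b))) -> ((c /\ b) -> ~c): already at v itself, v ||- ~(a -> b) \/ (b -> (a -> b)) but v ||-/- (c /\ b) -> ~c.
w: does not force it — w ||-/- (~(a -> b) \/ (b -> (a -> b))) -> ((c /\ b) -> ~c): already at w itself, w ||- ~(a -> b) \/ (b -> (a -> b)) but w ||-/- (c /\ b) -> ~c.
x: does not force it.
Worlds forcing the formula: { }.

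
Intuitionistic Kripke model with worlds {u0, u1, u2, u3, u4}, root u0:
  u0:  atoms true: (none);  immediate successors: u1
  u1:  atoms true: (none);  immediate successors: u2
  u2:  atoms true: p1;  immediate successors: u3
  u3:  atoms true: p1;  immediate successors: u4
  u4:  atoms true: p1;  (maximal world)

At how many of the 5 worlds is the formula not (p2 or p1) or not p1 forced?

u0: does not force it — u0 does not force not (p2 or p1) or not p1: neither disjunct is forced at u0.
u1: does not force it — u1 does not force not (p2 or p1) or not p1: neither disjunct is forced at u1.
u2: does not force it — u2 does not force not (p2 or p1) or not p1: neither disjunct is forced at u2.
u3: does not force it.
u4: does not force it.
Worlds forcing the formula: { }.

0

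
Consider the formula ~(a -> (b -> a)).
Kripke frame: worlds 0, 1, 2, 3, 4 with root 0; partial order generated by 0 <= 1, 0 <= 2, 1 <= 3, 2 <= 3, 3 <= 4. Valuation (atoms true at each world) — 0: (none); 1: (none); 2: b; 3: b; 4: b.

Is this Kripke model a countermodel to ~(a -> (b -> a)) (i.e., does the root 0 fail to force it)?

Yes

0 ||-/- ~(a -> (b -> a)) since 0 is accessible from 0 and 0 ||- a -> (b -> a).
0 ||- a -> (b -> a) vacuously: no world accessible from 0 forces the antecedent a.
So the root 0 does not force ~(a -> (b -> a)); the model is a countermodel.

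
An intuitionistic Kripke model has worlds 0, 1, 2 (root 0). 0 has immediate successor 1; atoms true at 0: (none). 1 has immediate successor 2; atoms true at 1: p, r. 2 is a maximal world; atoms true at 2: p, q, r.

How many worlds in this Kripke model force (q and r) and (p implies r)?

1

0: does not force it — 0 does not force (q and r) and (p implies r) since 0 fails q and r.
1: does not force it — 1 does not force (q and r) and (p implies r) since 1 fails q and r.
2: forces it.
Worlds forcing the formula: {2}.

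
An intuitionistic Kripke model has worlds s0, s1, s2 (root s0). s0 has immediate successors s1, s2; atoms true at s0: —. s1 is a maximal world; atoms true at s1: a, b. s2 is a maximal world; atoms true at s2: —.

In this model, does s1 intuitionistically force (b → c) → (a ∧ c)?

Yes

s1 ⊩ (b → c) → (a ∧ c) vacuously: no world accessible from s1 forces the antecedent b → c.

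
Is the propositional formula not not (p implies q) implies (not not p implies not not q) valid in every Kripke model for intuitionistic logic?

This is the distribution of double negation over implication, which is intuitionistically derivable.
Assume not not (p implies q) and not not p; suppose not q. Then p implies q would give not p (by contraposition), contradicting not not p; so not (p implies q), contradicting not not (p implies q). Hence not not q.

Yes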